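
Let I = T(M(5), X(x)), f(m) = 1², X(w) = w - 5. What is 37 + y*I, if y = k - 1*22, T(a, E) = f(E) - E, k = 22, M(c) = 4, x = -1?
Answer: 37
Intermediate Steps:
X(w) = -5 + w
f(m) = 1
T(a, E) = 1 - E
I = 7 (I = 1 - (-5 - 1) = 1 - 1*(-6) = 1 + 6 = 7)
y = 0 (y = 22 - 1*22 = 22 - 22 = 0)
37 + y*I = 37 + 0*7 = 37 + 0 = 37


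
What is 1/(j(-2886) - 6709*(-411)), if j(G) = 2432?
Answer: 1/2759831 ≈ 3.6234e-7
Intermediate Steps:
1/(j(-2886) - 6709*(-411)) = 1/(2432 - 6709*(-411)) = 1/(2432 + 2757399) = 1/2759831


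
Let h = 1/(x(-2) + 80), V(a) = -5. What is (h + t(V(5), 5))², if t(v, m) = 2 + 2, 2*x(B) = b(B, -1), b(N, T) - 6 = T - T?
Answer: 110889/6889 ≈ 16.097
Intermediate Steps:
b(N, T) = 6 (b(N, T) = 6 + (T - T) = 6 + 0 = 6)
x(B) = 3 (x(B) = (½)*6 = 3)
t(v, m) = 4
h = 1/83 (h = 1/(3 + 80) = 1/83 ≈ 0.012048)
(h + t(V(5), 5))² = (1/83 + 4)² = (333/83)² = 110889/6889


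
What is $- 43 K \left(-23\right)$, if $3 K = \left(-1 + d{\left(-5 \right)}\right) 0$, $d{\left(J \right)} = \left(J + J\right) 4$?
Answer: $0$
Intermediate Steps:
$d{\left(J \right)} = 8 J$ ($d{\left(J \right)} = 2 J 4 = 8 J$)
$K = 0$ ($K = \frac{\left(-1 + 8 \left(-5\right)\right) 0}{3} = \frac{\left(-1 - 40\right) 0}{3} = \frac{\left(-41\right) 0}{3} = \frac{1}{3} \cdot 0 = 0$)
$- 43 K \left(-23\right) = \left(-43\right) 0 \left(-23\right) = 0 \left(-23\right) = 0$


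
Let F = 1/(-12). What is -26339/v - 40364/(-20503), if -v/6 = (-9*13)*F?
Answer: 1084779622/2398851 ≈ 452.21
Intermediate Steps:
F = -1/12 ≈ -0.083333
v = -117/2 (v = -6*(-9*13)*(-1)/12 = -(-702)*(-1)/12 = -6*39/4 = -117/2 ≈ -58.500)
-26339/v - 40364/(-20503) = -26339/(-117/2) - 40364/(-20503) = -26339*(-2/117) - 40364*(-1/20503) = 52678/117 + 40364/20503 = 1084779622/2398851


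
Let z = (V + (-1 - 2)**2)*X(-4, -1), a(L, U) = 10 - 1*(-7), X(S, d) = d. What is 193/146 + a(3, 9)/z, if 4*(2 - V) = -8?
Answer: 27/1898 ≈ 0.014225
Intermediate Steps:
a(L, U) = 17 (a(L, U) = 10 + 7 = 17)
V = 4 (V = 2 - 1/4*(-8) = 2 + 2 = 4)
z = -13 (z = (4 + (-1 - 2)**2)*(-1) = (4 + (-3)**2)*(-1) = (4 + 9)*(-1) = 13*(-1) = -13)
193/146 + a(3, 9)/z = 193/146 + 17/(-13) = 193*(1/146) + 17*(-1/13) = 193/146 - 17/13 = 27/1898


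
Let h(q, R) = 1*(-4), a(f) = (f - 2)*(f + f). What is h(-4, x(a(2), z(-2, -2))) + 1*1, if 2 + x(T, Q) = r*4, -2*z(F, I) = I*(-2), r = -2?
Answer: -3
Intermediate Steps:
z(F, I) = I (z(F, I) = -I*(-2)/2 = -(-1)*I = I)
a(f) = 2*f*(-2 + f) (a(f) = (-2 + f)*(2*f) = 2*f*(-2 + f))
x(T, Q) = -10 (x(T, Q) = -2 - 2*4 = -2 - 8 = -10)
h(q, R) = -4
h(-4, x(a(2), z(-2, -2))) + 1*1 = -4 + 1*1 = -4 + 1 = -3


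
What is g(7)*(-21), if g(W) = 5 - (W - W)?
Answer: -105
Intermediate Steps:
g(W) = 5 (g(W) = 5 - 1*0 = 5 + 0 = 5)
g(7)*(-21) = 5*(-21) = -105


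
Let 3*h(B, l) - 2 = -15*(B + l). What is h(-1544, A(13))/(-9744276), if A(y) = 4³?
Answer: -11101/14616414 ≈ -0.00075949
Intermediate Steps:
A(y) = 64
h(B, l) = ⅔ - 5*B - 5*l (h(B, l) = ⅔ + (-15*(B + l))/3 = ⅔ + (-15*B - 15*l)/3 = ⅔ + (-5*B - 5*l) = ⅔ - 5*B - 5*l)
h(-1544, A(13))/(-9744276) = (⅔ - 5*(-1544) - 5*64)/(-9744276) = (⅔ + 7720 - 320)*(-1/9744276) = (22202/3)*(-1/9744276) = -11101/14616414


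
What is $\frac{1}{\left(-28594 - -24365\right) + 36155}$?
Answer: $\frac{1}{31926} \approx 3.1322 \cdot 10^{-5}$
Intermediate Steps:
$\frac{1}{\left(-28594 - -24365\right) + 36155} = \frac{1}{\left(-28594 + 24365\right) + 36155} = \frac{1}{-4229 + 36155} = \frac{1}{31926}$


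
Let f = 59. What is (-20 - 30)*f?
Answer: -2950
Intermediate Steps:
(-20 - 30)*f = (-20 - 30)*59 = -50*59 = -2950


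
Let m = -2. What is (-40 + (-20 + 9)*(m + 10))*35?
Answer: -4480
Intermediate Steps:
(-40 + (-20 + 9)*(m + 10))*35 = (-40 + (-20 + 9)*(-2 + 10))*35 = (-40 - 11*8)*35 = (-40 - 88)*35 = -128*35 = -4480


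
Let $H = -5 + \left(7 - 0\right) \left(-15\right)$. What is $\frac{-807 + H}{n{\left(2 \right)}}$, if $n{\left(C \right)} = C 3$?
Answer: $- \frac{917}{6} \approx -152.83$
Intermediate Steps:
$n{\left(C \right)} = 3 C$
$H = -110$ ($H = -5 + \left(7 + 0\right) \left(-15\right) = -5 + 7 \left(-15\right) = -5 - 105 = -110$)
$\frac{-807 + H}{n{\left(2 \right)}} = \frac{-807 - 110}{3 \cdot 2} = - \frac{917}{6}$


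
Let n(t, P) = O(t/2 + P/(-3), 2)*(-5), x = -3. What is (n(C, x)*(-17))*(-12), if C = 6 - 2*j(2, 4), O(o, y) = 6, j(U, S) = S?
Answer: -6120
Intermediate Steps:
C = -2 (C = 6 - 2*4 = 6 - 8 = -2)
n(t, P) = -30 (n(t, P) = 6*(-5) = -30)
(n(C, x)*(-17))*(-12) = -30*(-17)*(-12) = 510*(-12) = -6120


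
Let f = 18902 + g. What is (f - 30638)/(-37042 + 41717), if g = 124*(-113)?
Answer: -25748/4675 ≈ -5.5076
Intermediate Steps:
g = -14012
f = 4890 (f = 18902 - 14012 = 4890)
(f - 30638)/(-37042 + 41717) = (4890 - 30638)/(-37042 + 41717) = -25748/4675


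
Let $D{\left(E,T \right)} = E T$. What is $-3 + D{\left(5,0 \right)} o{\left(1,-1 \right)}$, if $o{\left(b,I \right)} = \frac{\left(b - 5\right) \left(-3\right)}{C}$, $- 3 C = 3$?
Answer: $-3$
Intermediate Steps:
$C = -1$ ($C = \left(- \frac{1}{3}\right) 3 = -1$)
$o{\left(b,I \right)} = -15 + 3 b$ ($o{\left(b,I \right)} = \frac{\left(b - 5\right) \left(-3\right)}{-1} = \left(-5 + b\right) \left(-3\right) \left(-1\right) = \left(15 - 3 b\right) \left(-1\right) = -15 + 3 b$)
$-3 + D{\left(5,0 \right)} o{\left(1,-1 \right)} = -3 + 5 \cdot 0 \left(-15 + 3 \cdot 1\right) = -3 + 0 \left(-15 + 3\right) = -3 + 0 \left(-12\right) = -3 + 0 = -3$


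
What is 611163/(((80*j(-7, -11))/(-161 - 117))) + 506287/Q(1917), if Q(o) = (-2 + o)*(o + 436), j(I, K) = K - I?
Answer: 76558364537927/144191840 ≈ 5.3095e+5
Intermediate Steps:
Q(o) = (-2 + o)*(436 + o)
611163/(((80*j(-7, -11))/(-161 - 117))) + 506287/Q(1917) = 611163/(((80*(-11 - 1*(-7)))/(-161 - 117))) + 506287/(-872 + 1917² + 434*1917) = 611163/(((80*(-11 + 7))/(-278))) + 506287/(-872 + 3674889 + 831978) = 611163/(((80*(-4))*(-1/278))) + 506287/4505995 = 611163/((-320*(-1/278))) + 506287*(1/4505995) = 611163/(160/139) + 506287/4505995 = 611163*(139/160) + 506287/4505995 = 84951657/160 + 506287/4505995 = 76558364537927/144191840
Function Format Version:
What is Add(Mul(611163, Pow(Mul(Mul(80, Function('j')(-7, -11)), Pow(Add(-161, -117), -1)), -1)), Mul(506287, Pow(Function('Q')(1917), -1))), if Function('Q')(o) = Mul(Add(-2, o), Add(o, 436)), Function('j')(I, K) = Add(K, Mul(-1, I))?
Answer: Rational(76558364537927, 144191840) ≈ 5.3095e+5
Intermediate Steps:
Function('Q')(o) = Mul(Add(-2, o), Add(436, o))
Add(Mul(611163, Pow(Mul(Mul(80, Function('j')(-7, -11)), Pow(Add(-161, -117), -1)), -1)), Mul(506287, Pow(Function('Q')(1917), -1))) = Add(Mul(611163, Pow(Mul(Mul(80, Add(-11, Mul(-1, -7))), Pow(Add(-161, -117), -1)), -1)), Mul(506287, Pow(Add(-872, Pow(1917, 2), Mul(434, 1917)), -1))) = Add(Mul(611163, Pow(Mul(Mul(80, Add(-11, 7)), Pow(-278, -1)), -1)), Mul(506287, Pow(Add(-872, 3674889, 831978), -1))) = Add(Mul(611163, Pow(Mul(Mul(80, -4), Rational(-1, 278)), -1)), Mul(506287, Pow(4505995, -1))) = Add(Mul(611163, Pow(Mul(-320, Rational(-1, 278)), -1)), Mul(506287, Rational(1, 4505995))) = Add(Mul(611163, Pow(Rational(160, 139), -1)), Rational(506287, 4505995)) = Add(Mul(611163, Rational(139, 160)), Rational(506287, 4505995)) = Add(Rational(84951657, 160), Rational(506287, 4505995)) = Rational(76558364537927, 144191840)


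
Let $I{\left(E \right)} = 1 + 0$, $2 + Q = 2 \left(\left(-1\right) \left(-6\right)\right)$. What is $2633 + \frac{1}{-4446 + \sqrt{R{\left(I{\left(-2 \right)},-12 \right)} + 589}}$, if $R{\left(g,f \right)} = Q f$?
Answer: $\frac{52045050505}{19766447} - \frac{\sqrt{469}}{19766447} \approx 2633.0$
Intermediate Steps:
$Q = 10$ ($Q = -2 + 2 \left(\left(-1\right) \left(-6\right)\right) = -2 + 2 \cdot 6 = -2 + 12 = 10$)
$I{\left(E \right)} = 1$
$R{\left(g,f \right)} = 10 f$
$2633 + \frac{1}{-4446 + \sqrt{R{\left(I{\left(-2 \right)},-12 \right)} + 589}} = 2633 + \frac{1}{-4446 + \sqrt{10 \left(-12\right) + 589}} = 2633 + \frac{1}{-4446 + \sqrt{-120 + 589}} = 2633 + \frac{1}{-4446 + \sqrt{469}}$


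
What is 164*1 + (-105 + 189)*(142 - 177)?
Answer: -2776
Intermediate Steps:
164*1 + (-105 + 189)*(142 - 177) = 164 + 84*(-35) = 164 - 2940 = -2776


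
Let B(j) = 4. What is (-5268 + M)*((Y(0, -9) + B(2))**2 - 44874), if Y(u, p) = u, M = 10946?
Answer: -254703724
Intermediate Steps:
(-5268 + M)*((Y(0, -9) + B(2))**2 - 44874) = (-5268 + 10946)*((0 + 4)**2 - 44874) = 5678*(4**2 - 44874) = 5678*(16 - 44874) = 5678*(-44858) = -254703724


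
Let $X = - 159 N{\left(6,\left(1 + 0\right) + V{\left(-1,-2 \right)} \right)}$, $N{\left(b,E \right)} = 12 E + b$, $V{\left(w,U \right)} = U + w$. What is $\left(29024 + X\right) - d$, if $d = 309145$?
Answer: $-277259$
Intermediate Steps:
$N{\left(b,E \right)} = b + 12 E$
$X = 2862$ ($X = - 159 \left(6 + 12 \left(\left(1 + 0\right) - 3\right)\right) = - 159 \left(6 + 12 \left(1 - 3\right)\right) = - 159 \left(6 + 12 \left(-2\right)\right) = - 159 \left(6 - 24\right) = \left(-159\right) \left(-18\right) = 2862$)
$\left(29024 + X\right) - d = \left(29024 + 2862\right) - 309145 = 31886 - 309145 = -277259$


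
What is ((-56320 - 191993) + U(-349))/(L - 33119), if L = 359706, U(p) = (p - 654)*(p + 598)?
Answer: -498060/326587 ≈ -1.5250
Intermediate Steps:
U(p) = (-654 + p)*(598 + p)
((-56320 - 191993) + U(-349))/(L - 33119) = ((-56320 - 191993) + (-391092 + (-349)² - 56*(-349)))/(359706 - 33119) = (-248313 + (-391092 + 121801 + 19544))/326587 = (-248313 - 249747)*(1/326587) = -498060*1/326587 = -498060/326587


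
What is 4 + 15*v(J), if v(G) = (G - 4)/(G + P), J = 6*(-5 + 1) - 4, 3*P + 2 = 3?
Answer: 1772/83 ≈ 21.349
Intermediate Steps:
P = 1/3 (P = -2/3 + (1/3)*3 = -2/3 + 1 = 1/3 ≈ 0.33333)
J = -28 (J = 6*(-4) - 4 = -24 - 4 = -28)
v(G) = (-4 + G)/(1/3 + G) (v(G) = (G - 4)/(G + 1/3) = (-4 + G)/(1/3 + G))
4 + 15*v(J) = 4 + 15*(3*(-4 - 28)/(1 + 3*(-28))) = 4 + 15*(3*(-32)/(1 - 84)) = 4 + 15*(3*(-32)/(-83)) = 4 + 15*(3*(-1/83)*(-32)) = 4 + 15*(96/83) = 4 + 1440/83 = 1772/83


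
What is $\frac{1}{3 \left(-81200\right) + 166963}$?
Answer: $- \frac{1}{76637} \approx -1.3049 \cdot 10^{-5}$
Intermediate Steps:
$\frac{1}{3 \left(-81200\right) + 166963} = \frac{1}{-243600 + 166963} = \frac{1}{-76637} = - \frac{1}{76637}$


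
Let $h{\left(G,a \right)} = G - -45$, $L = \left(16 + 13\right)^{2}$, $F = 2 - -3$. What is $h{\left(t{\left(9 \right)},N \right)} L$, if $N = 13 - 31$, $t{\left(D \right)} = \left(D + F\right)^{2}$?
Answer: $202681$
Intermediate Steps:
$F = 5$ ($F = 2 + 3 = 5$)
$t{\left(D \right)} = \left(5 + D\right)^{2}$ ($t{\left(D \right)} = \left(D + 5\right)^{2} = \left(5 + D\right)^{2}$)
$L = 841$ ($L = 29^{2} = 841$)
$N = -18$ ($N = 13 - 31 = -18$)
$h{\left(G,a \right)} = 45 + G$ ($h{\left(G,a \right)} = G + 45 = 45 + G$)
$h{\left(t{\left(9 \right)},N \right)} L = \left(45 + \left(5 + 9\right)^{2}\right) 841 = \left(45 + 14^{2}\right) 841 = \left(45 + 196\right) 841 = 241 \cdot 841 = 202681$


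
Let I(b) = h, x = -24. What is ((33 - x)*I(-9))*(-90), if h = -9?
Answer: 46170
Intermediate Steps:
I(b) = -9
((33 - x)*I(-9))*(-90) = ((33 - 1*(-24))*(-9))*(-90) = ((33 + 24)*(-9))*(-90) = (57*(-9))*(-90) = -513*(-90) = 46170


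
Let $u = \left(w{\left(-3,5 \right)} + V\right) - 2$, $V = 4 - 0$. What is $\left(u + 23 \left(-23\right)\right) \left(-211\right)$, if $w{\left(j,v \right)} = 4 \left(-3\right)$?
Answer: $113729$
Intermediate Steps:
$w{\left(j,v \right)} = -12$
$V = 4$ ($V = 4 + 0 = 4$)
$u = -10$ ($u = \left(-12 + 4\right) - 2 = -8 - 2 = -10$)
$\left(u + 23 \left(-23\right)\right) \left(-211\right) = \left(-10 + 23 \left(-23\right)\right) \left(-211\right) = \left(-10 - 529\right) \left(-211\right) = \left(-539\right) \left(-211\right) = 113729$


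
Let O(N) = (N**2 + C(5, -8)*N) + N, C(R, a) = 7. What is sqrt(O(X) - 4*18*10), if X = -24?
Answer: 4*I*sqrt(21) ≈ 18.33*I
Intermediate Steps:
O(N) = N**2 + 8*N (O(N) = (N**2 + 7*N) + N = N**2 + 8*N)
sqrt(O(X) - 4*18*10) = sqrt(-24*(8 - 24) - 4*18*10) = sqrt(-24*(-16) - 72*10) = sqrt(384 - 720) = sqrt(-336) = 4*I*sqrt(21)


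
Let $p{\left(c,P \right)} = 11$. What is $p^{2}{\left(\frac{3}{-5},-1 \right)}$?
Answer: $121$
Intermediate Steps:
$p^{2}{\left(\frac{3}{-5},-1 \right)} = 11^{2} = 121$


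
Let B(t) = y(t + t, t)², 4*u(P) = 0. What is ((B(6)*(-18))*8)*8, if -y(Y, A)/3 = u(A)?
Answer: 0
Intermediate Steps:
u(P) = 0 (u(P) = (¼)*0 = 0)
y(Y, A) = 0 (y(Y, A) = -3*0 = 0)
B(t) = 0 (B(t) = 0² = 0)
((B(6)*(-18))*8)*8 = ((0*(-18))*8)*8 = (0*8)*8 = 0*8 = 0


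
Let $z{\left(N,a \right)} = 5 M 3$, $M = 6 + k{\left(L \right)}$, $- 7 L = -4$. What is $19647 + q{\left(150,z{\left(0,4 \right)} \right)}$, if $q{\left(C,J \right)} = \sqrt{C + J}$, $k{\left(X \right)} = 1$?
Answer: $19647 + \sqrt{255} \approx 19663.0$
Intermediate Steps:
$L = \frac{4}{7}$ ($L = \left(- \frac{1}{7}\right) \left(-4\right) = \frac{4}{7} \approx 0.57143$)
$M = 7$ ($M = 6 + 1 = 7$)
$z{\left(N,a \right)} = 105$ ($z{\left(N,a \right)} = 5 \cdot 7 \cdot 3 = 35 \cdot 3 = 105$)
$19647 + q{\left(150,z{\left(0,4 \right)} \right)} = 19647 + \sqrt{150 + 105} = 19647 + \sqrt{255}$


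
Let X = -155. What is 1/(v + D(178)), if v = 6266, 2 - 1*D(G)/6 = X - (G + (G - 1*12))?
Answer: 1/9272 ≈ 0.00010785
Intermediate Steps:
D(G) = 870 + 12*G (D(G) = 12 - 6*(-155 - (G + (G - 1*12))) = 12 - 6*(-155 - (G + (G - 12))) = 12 - 6*(-155 - (G + (-12 + G))) = 12 - 6*(-155 - (-12 + 2*G)) = 12 - 6*(-155 + (12 - 2*G)) = 12 - 6*(-143 - 2*G) = 12 + (858 + 12*G) = 870 + 12*G)
1/(v + D(178)) = 1/(6266 + (870 + 12*178)) = 1/(6266 + (870 + 2136)) = 1/(6266 + 3006) = 1/9272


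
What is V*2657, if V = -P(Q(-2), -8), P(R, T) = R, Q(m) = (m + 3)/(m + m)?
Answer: 2657/4 ≈ 664.25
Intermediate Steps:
Q(m) = (3 + m)/(2*m) (Q(m) = (3 + m)/((2*m)) = (3 + m)*(1/(2*m)) = (3 + m)/(2*m))
V = ¼ (V = -(3 - 2)/(2*(-2)) = -(-1)/(2*2) = -1*(-¼) = ¼ ≈ 0.25000)
V*2657 = (¼)*2657 = 2657/4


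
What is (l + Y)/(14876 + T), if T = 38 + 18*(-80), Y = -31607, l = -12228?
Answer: -43835/13474 ≈ -3.2533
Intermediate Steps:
T = -1402 (T = 38 - 1440 = -1402)
(l + Y)/(14876 + T) = (-12228 - 31607)/(14876 - 1402) = -43835/13474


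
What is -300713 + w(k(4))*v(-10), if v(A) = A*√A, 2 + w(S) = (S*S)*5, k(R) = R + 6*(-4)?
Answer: -300713 - 19980*I*√10 ≈ -3.0071e+5 - 63182.0*I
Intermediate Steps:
k(R) = -24 + R (k(R) = R - 24 = -24 + R)
w(S) = -2 + 5*S² (w(S) = -2 + (S*S)*5 = -2 + S²*5 = -2 + 5*S²)
v(A) = A^(3/2)
-300713 + w(k(4))*v(-10) = -300713 + (-2 + 5*(-24 + 4)²)*(-10)^(3/2) = -300713 + (-2 + 5*(-20)²)*(-10*I*√10) = -300713 + (-2 + 5*400)*(-10*I*√10) = -300713 + (-2 + 2000)*(-10*I*√10) = -300713 + 1998*(-10*I*√10) = -300713 - 19980*I*√10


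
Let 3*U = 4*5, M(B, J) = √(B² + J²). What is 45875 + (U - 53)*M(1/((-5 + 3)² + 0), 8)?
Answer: 45875 - 695*√41/12 ≈ 45504.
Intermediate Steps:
U = 20/3 (U = (4*5)/3 = (⅓)*20 = 20/3 ≈ 6.6667)
45875 + (U - 53)*M(1/((-5 + 3)² + 0), 8) = 45875 + (20/3 - 53)*√((1/((-5 + 3)² + 0))² + 8²) = 45875 - 139*√((1/((-2)² + 0))² + 64)/3 = 45875 - 139*√((1/(4 + 0))² + 64)/3 = 45875 - 139*√((1/4)² + 64)/3 = 45875 - 139*√((¼)² + 64)/3 = 45875 - 139*√(1/16 + 64)/3 = 45875 - 695*√41/12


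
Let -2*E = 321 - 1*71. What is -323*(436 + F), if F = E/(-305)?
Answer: -8598583/61 ≈ -1.4096e+5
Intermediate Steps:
E = -125 (E = -(321 - 1*71)/2 = -(321 - 71)/2 = -½*250 = -125)
F = 25/61 (F = -125/(-305) = -125*(-1/305) = 25/61 ≈ 0.40984)
-323*(436 + F) = -323*(436 + 25/61) = -323*26621/61 = -8598583/61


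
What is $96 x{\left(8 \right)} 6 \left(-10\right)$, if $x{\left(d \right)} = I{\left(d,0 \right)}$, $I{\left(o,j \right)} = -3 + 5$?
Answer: $-11520$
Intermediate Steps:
$I{\left(o,j \right)} = 2$
$x{\left(d \right)} = 2$
$96 x{\left(8 \right)} 6 \left(-10\right) = 96 \cdot 2 \cdot 6 \left(-10\right) = 192 \left(-60\right) = -11520$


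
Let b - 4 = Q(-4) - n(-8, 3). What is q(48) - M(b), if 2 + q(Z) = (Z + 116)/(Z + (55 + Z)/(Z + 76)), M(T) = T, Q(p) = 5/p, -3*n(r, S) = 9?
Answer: -106361/24220 ≈ -4.3915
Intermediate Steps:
n(r, S) = -3 (n(r, S) = -⅓*9 = -3)
b = 23/4 (b = 4 + (5/(-4) - 1*(-3)) = 4 + (5*(-¼) + 3) = 4 + (-5/4 + 3) = 4 + 7/4 = 23/4 ≈ 5.7500)
q(Z) = -2 + (116 + Z)/(Z + (55 + Z)/(76 + Z)) (q(Z) = -2 + (Z + 116)/(Z + (55 + Z)/(Z + 76)) = -2 + (116 + Z)/(Z + (55 + Z)/(76 + Z)))
q(48) - M(b) = (8706 - 1*48² + 38*48)/(55 + 48² + 77*48) - 1*23/4 = (8706 - 1*2304 + 1824)/(55 + 2304 + 3696) - 23/4 = (8706 - 2304 + 1824)/6055 - 23/4 = (1/6055)*8226 - 23/4 = 8226/6055 - 23/4 = -106361/24220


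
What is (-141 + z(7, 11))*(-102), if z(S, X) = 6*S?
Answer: 10098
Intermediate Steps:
(-141 + z(7, 11))*(-102) = (-141 + 6*7)*(-102) = (-141 + 42)*(-102) = -99*(-102) = 10098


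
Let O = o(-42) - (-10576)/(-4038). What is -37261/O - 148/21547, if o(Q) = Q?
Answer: 1620966593845/1941083042 ≈ 835.08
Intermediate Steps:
O = -90086/2019 (O = -42 - (-10576)/(-4038) = -42 - (-10576)*(-1)/4038 = -42 - 1*5288/2019 = -42 - 5288/2019 = -90086/2019 ≈ -44.619)
-37261/O - 148/21547 = -37261/(-90086/2019) - 148/21547 = -37261*(-2019/90086) - 148*1/21547 = 75229959/90086 - 148/21547 = 1620966593845/1941083042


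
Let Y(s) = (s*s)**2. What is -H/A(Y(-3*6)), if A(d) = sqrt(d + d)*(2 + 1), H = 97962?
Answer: -16327*sqrt(2)/324 ≈ -71.265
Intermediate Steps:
Y(s) = s**4 (Y(s) = (s**2)**2 = s**4)
A(d) = 3*sqrt(2)*sqrt(d) (A(d) = sqrt(2*d)*3 = (sqrt(2)*sqrt(d))*3 = 3*sqrt(2)*sqrt(d))
-H/A(Y(-3*6)) = -97962/(3*sqrt(2)*sqrt((-3*6)**4)) = -97962/(3*sqrt(2)*sqrt((-18)**4)) = -97962/(3*sqrt(2)*sqrt(104976)) = -97962/(3*sqrt(2)*324) = -97962/(972*sqrt(2)) = -97962*sqrt(2)/1944 = -16327*sqrt(2)/324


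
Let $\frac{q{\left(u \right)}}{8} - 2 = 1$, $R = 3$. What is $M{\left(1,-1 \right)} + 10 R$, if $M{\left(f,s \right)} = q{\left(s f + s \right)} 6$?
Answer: $174$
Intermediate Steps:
$q{\left(u \right)} = 24$ ($q{\left(u \right)} = 16 + 8 \cdot 1 = 16 + 8 = 24$)
$M{\left(f,s \right)} = 144$ ($M{\left(f,s \right)} = 24 \cdot 6 = 144$)
$M{\left(1,-1 \right)} + 10 R = 144 + 10 \cdot 3 = 144 + 30 = 174$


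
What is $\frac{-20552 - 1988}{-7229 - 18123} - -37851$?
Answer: $\frac{239905273}{6338} \approx 37852.0$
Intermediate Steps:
$\frac{-20552 - 1988}{-7229 - 18123} - -37851 = - \frac{22540}{-25352} + 37851 = \left(-22540\right) \left(- \frac{1}{25352}\right) + 37851 = \frac{5635}{6338} + 37851 = \frac{239905273}{6338}$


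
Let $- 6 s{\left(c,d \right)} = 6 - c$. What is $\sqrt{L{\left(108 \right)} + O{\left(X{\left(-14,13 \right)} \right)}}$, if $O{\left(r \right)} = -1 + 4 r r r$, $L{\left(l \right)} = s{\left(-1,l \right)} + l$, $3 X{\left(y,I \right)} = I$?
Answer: $\frac{\sqrt{139746}}{18} \approx 20.768$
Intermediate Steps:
$s{\left(c,d \right)} = -1 + \frac{c}{6}$ ($s{\left(c,d \right)} = - \frac{6 - c}{6} = -1 + \frac{c}{6}$)
$X{\left(y,I \right)} = \frac{I}{3}$
$L{\left(l \right)} = - \frac{7}{6} + l$ ($L{\left(l \right)} = \left(-1 + \frac{1}{6} \left(-1\right)\right) + l = \left(-1 - \frac{1}{6}\right) + l = - \frac{7}{6} + l$)
$O{\left(r \right)} = -1 + 4 r^{3}$ ($O{\left(r \right)} = -1 + 4 r^{2} r = -1 + 4 r^{3}$)
$\sqrt{L{\left(108 \right)} + O{\left(X{\left(-14,13 \right)} \right)}} = \sqrt{\left(- \frac{7}{6} + 108\right) - \left(1 - 4 \left(\frac{1}{3} \cdot 13\right)^{3}\right)} = \sqrt{\frac{641}{6} - \left(1 - 4 \left(\frac{13}{3}\right)^{3}\right)} = \sqrt{\frac{641}{6} + \left(-1 + 4 \cdot \frac{2197}{27}\right)} = \sqrt{\frac{641}{6} + \left(-1 + \frac{8788}{27}\right)} = \sqrt{\frac{641}{6} + \frac{8761}{27}} = \sqrt{\frac{23291}{54}} = \frac{\sqrt{139746}}{18}$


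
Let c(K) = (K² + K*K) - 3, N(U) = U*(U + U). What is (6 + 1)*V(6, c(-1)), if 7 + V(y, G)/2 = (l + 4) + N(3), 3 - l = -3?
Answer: 294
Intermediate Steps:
l = 6 (l = 3 - 1*(-3) = 3 + 3 = 6)
N(U) = 2*U² (N(U) = U*(2*U) = 2*U²)
c(K) = -3 + 2*K² (c(K) = (K² + K²) - 3 = 2*K² - 3 = -3 + 2*K²)
V(y, G) = 42 (V(y, G) = -14 + 2*((6 + 4) + 2*3²) = -14 + 2*(10 + 2*9) = -14 + 2*(10 + 18) = -14 + 2*28 = -14 + 56 = 42)
(6 + 1)*V(6, c(-1)) = (6 + 1)*42 = 7*42 = 294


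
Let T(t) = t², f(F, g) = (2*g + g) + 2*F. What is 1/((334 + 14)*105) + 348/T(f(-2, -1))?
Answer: 1816567/255780 ≈ 7.1021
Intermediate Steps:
f(F, g) = 2*F + 3*g (f(F, g) = 3*g + 2*F = 2*F + 3*g)
1/((334 + 14)*105) + 348/T(f(-2, -1)) = 1/((334 + 14)*105) + 348/((2*(-2) + 3*(-1))²) = (1/105)/348 + 348/((-4 - 3)²) = (1/348)*(1/105) + 348/((-7)²) = 1/36540 + 348/49 = 1816567/255780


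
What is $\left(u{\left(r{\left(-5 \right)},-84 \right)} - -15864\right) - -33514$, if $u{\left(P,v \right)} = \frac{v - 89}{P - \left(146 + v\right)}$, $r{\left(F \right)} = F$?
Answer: $\frac{3308499}{67} \approx 49381.0$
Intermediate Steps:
$u{\left(P,v \right)} = \frac{-89 + v}{-146 + P - v}$
$\left(u{\left(r{\left(-5 \right)},-84 \right)} - -15864\right) - -33514 = \left(\frac{89 - -84}{146 - 84 - -5} - -15864\right) - -33514 = \left(\frac{89 + 84}{146 - 84 + 5} + 15864\right) + 33514 = \left(\frac{1}{67} \cdot 173 + 15864\right) + 33514 = \left(\frac{173}{67} + 15864\right) + 33514 = \frac{1063061}{67} + 33514 = \frac{3308499}{67}$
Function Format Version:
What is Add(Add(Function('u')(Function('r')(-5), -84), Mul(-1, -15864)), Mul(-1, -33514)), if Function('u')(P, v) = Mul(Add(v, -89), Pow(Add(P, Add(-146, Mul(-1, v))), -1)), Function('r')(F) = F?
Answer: Rational(3308499, 67) ≈ 49381.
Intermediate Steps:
Function('u')(P, v) = Mul(Pow(Add(-146, P, Mul(-1, v)), -1), Add(-89, v)) (Function('u')(P, v) = Mul(Add(-89, v), Pow(Add(-146, P, Mul(-1, v)), -1)) = Mul(Pow(Add(-146, P, Mul(-1, v)), -1), Add(-89, v)))
Add(Add(Function('u')(Function('r')(-5), -84), Mul(-1, -15864)), Mul(-1, -33514)) = Add(Add(Mul(Pow(Add(146, -84, Mul(-1, -5)), -1), Add(89, Mul(-1, -84))), Mul(-1, -15864)), Mul(-1, -33514)) = Add(Add(Mul(Pow(Add(146, -84, 5), -1), Add(89, 84)), 15864), 33514) = Add(Add(Mul(Pow(67, -1), 173), 15864), 33514) = Add(Add(Mul(Rational(1, 67), 173), 15864), 33514) = Add(Add(Rational(173, 67), 15864), 33514) = Add(Rational(1063061, 67), 33514) = Rational(3308499, 67)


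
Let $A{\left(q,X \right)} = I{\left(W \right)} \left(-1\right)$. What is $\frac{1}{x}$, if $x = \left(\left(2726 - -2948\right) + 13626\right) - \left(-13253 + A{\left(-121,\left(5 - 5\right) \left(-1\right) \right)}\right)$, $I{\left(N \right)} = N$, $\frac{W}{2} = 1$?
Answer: $\frac{1}{32555} \approx 3.0717 \cdot 10^{-5}$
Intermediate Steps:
$W = 2$ ($W = 2 \cdot 1 = 2$)
$A{\left(q,X \right)} = -2$ ($A{\left(q,X \right)} = 2 \left(-1\right) = -2$)
$x = 32555$ ($x = \left(\left(2726 - -2948\right) + 13626\right) + \left(13253 - -2\right) = \left(\left(2726 + 2948\right) + 13626\right) + \left(13253 + 2\right) = \left(5674 + 13626\right) + 13255 = 19300 + 13255 = 32555$)
$\frac{1}{x} = \frac{1}{32555}$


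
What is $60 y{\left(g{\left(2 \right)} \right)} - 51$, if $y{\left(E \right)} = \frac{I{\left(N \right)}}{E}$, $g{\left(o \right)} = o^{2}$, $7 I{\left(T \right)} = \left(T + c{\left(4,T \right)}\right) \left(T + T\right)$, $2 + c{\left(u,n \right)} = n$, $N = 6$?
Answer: $\frac{1443}{7} \approx 206.14$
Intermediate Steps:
$c{\left(u,n \right)} = -2 + n$
$I{\left(T \right)} = \frac{2 T \left(-2 + 2 T\right)}{7}$ ($I{\left(T \right)} = \frac{\left(T + \left(-2 + T\right)\right) \left(T + T\right)}{7} = \frac{\left(-2 + 2 T\right) 2 T}{7} = \frac{2 T \left(-2 + 2 T\right)}{7}$)
$y{\left(E \right)} = \frac{120}{7 E}$ ($y{\left(E \right)} = \frac{\frac{4}{7} \cdot 6 \left(-1 + 6\right)}{E} = \frac{\frac{4}{7} \cdot 6 \cdot 5}{E} = \frac{120}{7 E}$)
$60 y{\left(g{\left(2 \right)} \right)} - 51 = 60 \frac{120}{7 \cdot 2^{2}} - 51 = 60 \frac{120}{7 \cdot 4} - 51 = 60 \cdot \frac{120}{7} \cdot \frac{1}{4} - 51 = 60 \cdot \frac{30}{7} - 51 = \frac{1800}{7} - 51 = \frac{1443}{7}$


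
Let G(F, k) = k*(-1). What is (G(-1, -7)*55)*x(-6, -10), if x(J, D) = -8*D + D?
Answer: 26950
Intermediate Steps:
x(J, D) = -7*D
G(F, k) = -k
(G(-1, -7)*55)*x(-6, -10) = (-1*(-7)*55)*(-7*(-10)) = (7*55)*70 = 385*70 = 26950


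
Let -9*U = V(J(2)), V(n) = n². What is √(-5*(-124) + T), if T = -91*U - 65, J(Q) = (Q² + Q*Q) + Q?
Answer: √14095/3 ≈ 39.574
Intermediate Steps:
J(Q) = Q + 2*Q² (J(Q) = (Q² + Q²) + Q = 2*Q² + Q = Q + 2*Q²)
U = -100/9 (U = -4*(1 + 2*2)²/9 = -4*(1 + 4)²/9 = -(2*5)²/9 = -⅑*10² = -⅑*100 = -100/9 ≈ -11.111)
T = 8515/9 (T = -91*(-100/9) - 65 = 9100/9 - 65 = 8515/9 ≈ 946.11)
√(-5*(-124) + T) = √(-5*(-124) + 8515/9) = √(620 + 8515/9) = √(14095/9) = √14095/3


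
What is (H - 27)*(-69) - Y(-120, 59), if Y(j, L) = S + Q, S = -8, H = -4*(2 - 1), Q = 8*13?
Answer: 2043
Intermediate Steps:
Q = 104
H = -4 (H = -4*1 = -4)
Y(j, L) = 96 (Y(j, L) = -8 + 104 = 96)
(H - 27)*(-69) - Y(-120, 59) = (-4 - 27)*(-69) - 1*96 = -31*(-69) - 96 = 2139 - 96 = 2043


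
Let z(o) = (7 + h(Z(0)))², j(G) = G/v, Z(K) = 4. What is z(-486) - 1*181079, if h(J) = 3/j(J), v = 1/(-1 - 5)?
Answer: -11586031/64 ≈ -1.8103e+5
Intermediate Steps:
v = -⅙ (v = 1/(-6) = -⅙ ≈ -0.16667)
j(G) = -6*G (j(G) = G/(-⅙) = G*(-6) = -6*G)
h(J) = -1/(2*J) (h(J) = 3/((-6*J)) = 3*(-1/(6*J)) = -1/(2*J))
z(o) = 3025/64 (z(o) = (7 - ½/4)² = (7 - ½*¼)² = (7 - ⅛)² = (55/8)² = 3025/64)
z(-486) - 1*181079 = 3025/64 - 1*181079 = 3025/64 - 181079 = -11586031/64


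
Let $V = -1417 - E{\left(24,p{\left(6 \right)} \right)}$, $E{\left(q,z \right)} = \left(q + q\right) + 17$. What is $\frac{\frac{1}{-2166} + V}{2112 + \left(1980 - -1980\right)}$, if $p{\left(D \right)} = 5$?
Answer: $- \frac{3210013}{13151952} \approx -0.24407$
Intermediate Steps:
$E{\left(q,z \right)} = 17 + 2 q$ ($E{\left(q,z \right)} = 2 q + 17 = 17 + 2 q$)
$V = -1482$ ($V = -1417 - \left(17 + 2 \cdot 24\right) = -1417 - \left(17 + 48\right) = -1417 - 65 = -1482$)
$\frac{\frac{1}{-2166} + V}{2112 + \left(1980 - -1980\right)} = \frac{\frac{1}{-2166} - 1482}{2112 + \left(1980 - -1980\right)} = \frac{- \frac{1}{2166} - 1482}{2112 + \left(1980 + 1980\right)} = - \frac{3210013}{2166 \left(2112 + 3960\right)} = - \frac{3210013}{2166 \cdot 6072} = \left(- \frac{3210013}{2166}\right) \frac{1}{6072} = - \frac{3210013}{13151952}$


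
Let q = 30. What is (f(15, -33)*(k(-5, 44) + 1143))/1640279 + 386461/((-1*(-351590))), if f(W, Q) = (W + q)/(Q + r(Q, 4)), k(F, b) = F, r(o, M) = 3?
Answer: 633303698489/576705693610 ≈ 1.0981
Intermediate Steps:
f(W, Q) = (30 + W)/(3 + Q) (f(W, Q) = (W + 30)/(Q + 3) = (30 + W)/(3 + Q))
(f(15, -33)*(k(-5, 44) + 1143))/1640279 + 386461/((-1*(-351590))) = (((30 + 15)/(3 - 33))*(-5 + 1143))/1640279 + 386461/((-1*(-351590))) = ((45/(-30))*1138)*(1/1640279) + 386461/351590 = (-1/30*45*1138)*(1/1640279) + 386461*(1/351590) = -3/2*1138*(1/1640279) + 386461/351590 = -1707*1/1640279 + 386461/351590 = -1707/1640279 + 386461/351590 = 633303698489/576705693610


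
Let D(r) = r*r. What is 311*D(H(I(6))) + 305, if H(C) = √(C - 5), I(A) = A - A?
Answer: -1250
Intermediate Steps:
I(A) = 0
H(C) = √(-5 + C)
D(r) = r²
311*D(H(I(6))) + 305 = 311*(√(-5 + 0))² + 305 = 311*(√(-5))² + 305 = 311*(I*√5)² + 305 = 311*(-5) + 305 = -1555 + 305 = -1250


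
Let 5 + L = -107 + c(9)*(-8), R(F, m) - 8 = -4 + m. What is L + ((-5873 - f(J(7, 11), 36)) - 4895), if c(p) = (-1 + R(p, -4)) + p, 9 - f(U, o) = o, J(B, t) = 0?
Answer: -10917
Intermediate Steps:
f(U, o) = 9 - o
R(F, m) = 4 + m (R(F, m) = 8 + (-4 + m) = 4 + m)
c(p) = -1 + p (c(p) = (-1 + (4 - 4)) + p = (-1 + 0) + p = -1 + p)
L = -176 (L = -5 + (-107 + (-1 + 9)*(-8)) = -5 + (-107 + 8*(-8)) = -5 + (-107 - 64) = -5 - 171 = -176)
L + ((-5873 - f(J(7, 11), 36)) - 4895) = -176 + ((-5873 - (9 - 1*36)) - 4895) = -176 + ((-5873 - (9 - 36)) - 4895) = -176 + ((-5873 - 1*(-27)) - 4895) = -176 + ((-5873 + 27) - 4895) = -176 + (-5846 - 4895) = -176 - 10741 = -10917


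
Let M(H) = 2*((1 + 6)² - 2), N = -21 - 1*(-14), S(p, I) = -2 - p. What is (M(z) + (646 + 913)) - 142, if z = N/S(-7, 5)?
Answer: 1511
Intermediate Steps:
N = -7 (N = -21 + 14 = -7)
z = -7/5 (z = -7/(-2 - 1*(-7)) = -7/(-2 + 7) = -7/5 ≈ -1.4000)
M(H) = 94 (M(H) = 2*(7² - 2) = 2*(49 - 2) = 2*47 = 94)
(M(z) + (646 + 913)) - 142 = (94 + (646 + 913)) - 142 = (94 + 1559) - 142 = 1653 - 142 = 1511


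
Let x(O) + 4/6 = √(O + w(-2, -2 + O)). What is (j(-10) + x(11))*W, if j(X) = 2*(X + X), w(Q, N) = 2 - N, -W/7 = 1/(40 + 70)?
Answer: 406/165 ≈ 2.4606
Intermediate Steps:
W = -7/110 (W = -7/(40 + 70) = -7/110 ≈ -0.063636)
x(O) = 4/3 (x(O) = -⅔ + √(O + (2 - (-2 + O))) = -⅔ + √(O + (2 + (2 - O))) = -⅔ + √(O + (4 - O)) = -⅔ + √4 = -⅔ + 2 = 4/3)
j(X) = 4*X (j(X) = 2*(2*X) = 4*X)
(j(-10) + x(11))*W = (4*(-10) + 4/3)*(-7/110) = (-40 + 4/3)*(-7/110) = -116/3*(-7/110) = 406/165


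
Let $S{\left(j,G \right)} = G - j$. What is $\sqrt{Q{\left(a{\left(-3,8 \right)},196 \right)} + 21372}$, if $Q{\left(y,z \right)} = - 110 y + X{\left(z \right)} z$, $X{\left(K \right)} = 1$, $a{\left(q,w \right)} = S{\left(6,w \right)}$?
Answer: $6 \sqrt{593} \approx 146.11$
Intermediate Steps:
$a{\left(q,w \right)} = -6 + w$ ($a{\left(q,w \right)} = w - 6 = -6 + w$)
$Q{\left(y,z \right)} = z - 110 y$ ($Q{\left(y,z \right)} = - 110 y + 1 z = - 110 y + z = z - 110 y$)
$\sqrt{Q{\left(a{\left(-3,8 \right)},196 \right)} + 21372} = \sqrt{\left(196 - 110 \left(-6 + 8\right)\right) + 21372} = \sqrt{\left(196 - 220\right) + 21372} = \sqrt{-24 + 21372} = \sqrt{21348} = 6 \sqrt{593}$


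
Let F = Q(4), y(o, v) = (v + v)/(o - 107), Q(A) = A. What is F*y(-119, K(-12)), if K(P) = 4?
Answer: -16/113 ≈ -0.14159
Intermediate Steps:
y(o, v) = 2*v/(-107 + o) (y(o, v) = (2*v)/(-107 + o) = 2*v/(-107 + o))
F = 4
F*y(-119, K(-12)) = 4*(2*4/(-107 - 119)) = 4*(2*4/(-226)) = 4*(2*4*(-1/226)) = 4*(-4/113) = -16/113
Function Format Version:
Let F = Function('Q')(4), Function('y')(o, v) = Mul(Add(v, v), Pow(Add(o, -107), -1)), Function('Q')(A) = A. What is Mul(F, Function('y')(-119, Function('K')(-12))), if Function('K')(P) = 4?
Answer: Rational(-16, 113) ≈ -0.14159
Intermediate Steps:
Function('y')(o, v) = Mul(2, v, Pow(Add(-107, o), -1)) (Function('y')(o, v) = Mul(Mul(2, v), Pow(Add(-107, o), -1)) = Mul(2, v, Pow(Add(-107, o), -1)))
F = 4
Mul(F, Function('y')(-119, Function('K')(-12))) = Mul(4, Mul(2, 4, Pow(Add(-107, -119), -1))) = Mul(4, Mul(2, 4, Pow(-226, -1))) = Mul(4, Mul(2, 4, Rational(-1, 226))) = Mul(4, Rational(-4, 113)) = Rational(-16, 113)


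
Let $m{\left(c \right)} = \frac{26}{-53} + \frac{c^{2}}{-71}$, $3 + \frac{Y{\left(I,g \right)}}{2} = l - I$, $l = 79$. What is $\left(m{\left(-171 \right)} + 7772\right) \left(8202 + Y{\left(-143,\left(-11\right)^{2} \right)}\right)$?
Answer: $\frac{239279762880}{3763} \approx 6.3588 \cdot 10^{7}$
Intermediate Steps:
$Y{\left(I,g \right)} = 152 - 2 I$ ($Y{\left(I,g \right)} = -6 + 2 \left(79 - I\right) = -6 - \left(-158 + 2 I\right) = 152 - 2 I$)
$m{\left(c \right)} = - \frac{26}{53} - \frac{c^{2}}{71}$ ($m{\left(c \right)} = 26 \left(- \frac{1}{53}\right) + c^{2} \left(- \frac{1}{71}\right) = - \frac{26}{53} - \frac{c^{2}}{71}$)
$\left(m{\left(-171 \right)} + 7772\right) \left(8202 + Y{\left(-143,\left(-11\right)^{2} \right)}\right) = \left(\left(- \frac{26}{53} - \frac{\left(-171\right)^{2}}{71}\right) + 7772\right) \left(8202 + \left(152 - -286\right)\right) = \left(\left(- \frac{26}{53} - \frac{29241}{71}\right) + 7772\right) \left(8202 + \left(152 + 286\right)\right) = \left(\left(- \frac{26}{53} - \frac{29241}{71}\right) + 7772\right) \left(8202 + 438\right) = \left(- \frac{1551619}{3763} + 7772\right) 8640 = \frac{27694417}{3763} \cdot 8640 = \frac{239279762880}{3763}$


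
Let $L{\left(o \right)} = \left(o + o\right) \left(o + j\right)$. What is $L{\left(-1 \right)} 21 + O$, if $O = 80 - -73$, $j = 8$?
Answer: $-141$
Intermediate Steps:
$L{\left(o \right)} = 2 o \left(8 + o\right)$ ($L{\left(o \right)} = \left(o + o\right) \left(o + 8\right) = 2 o \left(8 + o\right)$)
$O = 153$ ($O = 80 + 73 = 153$)
$L{\left(-1 \right)} 21 + O = 2 \left(-1\right) \left(8 - 1\right) 21 + 153 = 2 \left(-1\right) 7 \cdot 21 + 153 = \left(-14\right) 21 + 153 = -294 + 153 = -141$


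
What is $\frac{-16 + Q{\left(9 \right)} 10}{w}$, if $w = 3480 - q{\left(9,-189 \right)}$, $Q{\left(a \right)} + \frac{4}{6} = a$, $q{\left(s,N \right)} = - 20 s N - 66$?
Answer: $- \frac{101}{45711} \approx -0.0022095$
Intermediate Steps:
$q{\left(s,N \right)} = -66 - 20 N s$ ($q{\left(s,N \right)} = - 20 N s - 66 = -66 - 20 N s$)
$Q{\left(a \right)} = - \frac{2}{3} + a$
$w = -30474$ ($w = 3480 - \left(-66 - \left(-3780\right) 9\right) = 3480 - \left(-66 + 34020\right) = 3480 - 33954 = -30474$)
$\frac{-16 + Q{\left(9 \right)} 10}{w} = \frac{-16 + \left(- \frac{2}{3} + 9\right) 10}{-30474} = \left(-16 + \frac{25}{3} \cdot 10\right) \left(- \frac{1}{30474}\right) = \left(-16 + \frac{250}{3}\right) \left(- \frac{1}{30474}\right) = \frac{202}{3} \left(- \frac{1}{30474}\right) = - \frac{101}{45711}$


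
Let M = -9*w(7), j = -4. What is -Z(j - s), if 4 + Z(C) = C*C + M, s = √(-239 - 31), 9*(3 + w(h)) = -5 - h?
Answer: 219 - 24*I*√30 ≈ 219.0 - 131.45*I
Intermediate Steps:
w(h) = -32/9 - h/9 (w(h) = -3 + (-5 - h)/9 = -3 + (-5/9 - h/9) = -32/9 - h/9)
s = 3*I*√30 (s = √(-270) = 3*I*√30 ≈ 16.432*I)
M = 39 (M = -9*(-32/9 - ⅑*7) = -9*(-32/9 - 7/9) = -9*(-13/3) = 39)
Z(C) = 35 + C² (Z(C) = -4 + (C*C + 39) = -4 + (C² + 39) = -4 + (39 + C²) = 35 + C²)
-Z(j - s) = -(35 + (-4 - 3*I*√30)²) = -35 - (-4 - 3*I*√30)²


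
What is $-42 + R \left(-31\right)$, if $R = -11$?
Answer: $299$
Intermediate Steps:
$-42 + R \left(-31\right) = -42 - -341 = -42 + 341 = 299$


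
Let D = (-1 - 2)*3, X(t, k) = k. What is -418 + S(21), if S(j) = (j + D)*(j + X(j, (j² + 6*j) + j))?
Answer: 6890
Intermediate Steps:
D = -9 (D = -3*3 = -9)
S(j) = (-9 + j)*(j² + 8*j) (S(j) = (j - 9)*(j + ((j² + 6*j) + j)) = (-9 + j)*(j + (j² + 7*j)) = (-9 + j)*(j² + 8*j))
-418 + S(21) = -418 + 21*(-72 + 21² - 1*21) = -418 + 21*(-72 + 441 - 21) = -418 + 21*348 = -418 + 7308 = 6890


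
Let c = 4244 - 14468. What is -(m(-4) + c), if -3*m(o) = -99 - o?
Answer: 30577/3 ≈ 10192.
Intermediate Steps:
m(o) = 33 + o/3 (m(o) = -(-99 - o)/3 = 33 + o/3)
c = -10224
-(m(-4) + c) = -((33 + (1/3)*(-4)) - 10224) = -((33 - 4/3) - 10224) = -(95/3 - 10224) = -1*(-30577/3) = 30577/3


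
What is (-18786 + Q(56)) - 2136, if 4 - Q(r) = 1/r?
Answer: -1171409/56 ≈ -20918.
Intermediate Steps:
Q(r) = 4 - 1/r
(-18786 + Q(56)) - 2136 = (-18786 + (4 - 1/56)) - 2136 = (-18786 + 223/56) - 2136 = -1051793/56 - 2136 = -1171409/56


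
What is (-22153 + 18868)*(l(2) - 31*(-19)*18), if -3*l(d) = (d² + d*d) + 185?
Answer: -34616235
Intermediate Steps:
l(d) = -185/3 - 2*d²/3 (l(d) = -((d² + d*d) + 185)/3 = -((d² + d²) + 185)/3 = -(2*d² + 185)/3 = -(185 + 2*d²)/3 = -185/3 - 2*d²/3)
(-22153 + 18868)*(l(2) - 31*(-19)*18) = (-22153 + 18868)*((-185/3 - ⅔*2²) - 31*(-19)*18) = -3285*((-185/3 - ⅔*4) + 589*18) = -3285*((-185/3 - 8/3) + 10602) = -3285*(-193/3 + 10602) = -3285*31613/3 = -34616235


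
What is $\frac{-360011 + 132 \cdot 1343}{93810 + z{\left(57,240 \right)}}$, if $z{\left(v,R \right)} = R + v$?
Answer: $- \frac{182735}{94107} \approx -1.9418$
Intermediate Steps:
$\frac{-360011 + 132 \cdot 1343}{93810 + z{\left(57,240 \right)}} = \frac{-360011 + 132 \cdot 1343}{93810 + \left(240 + 57\right)} = \frac{-360011 + 177276}{93810 + 297} = - \frac{182735}{94107}$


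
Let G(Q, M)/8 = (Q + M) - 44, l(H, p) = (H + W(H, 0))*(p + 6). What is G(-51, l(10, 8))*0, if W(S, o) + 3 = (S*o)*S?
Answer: 0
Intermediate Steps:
W(S, o) = -3 + o*S² (W(S, o) = -3 + (S*o)*S = -3 + o*S²)
l(H, p) = (-3 + H)*(6 + p) (l(H, p) = (H + (-3 + 0*H²))*(p + 6) = (H + (-3 + 0))*(6 + p) = (H - 3)*(6 + p) = (-3 + H)*(6 + p))
G(Q, M) = -352 + 8*M + 8*Q (G(Q, M) = 8*((Q + M) - 44) = 8*((M + Q) - 44) = 8*(-44 + M + Q) = -352 + 8*M + 8*Q)
G(-51, l(10, 8))*0 = (-352 + 8*(-18 - 3*8 + 6*10 + 10*8) + 8*(-51))*0 = (-352 + 8*(-18 - 24 + 60 + 80) - 408)*0 = (-352 + 8*98 - 408)*0 = (-352 + 784 - 408)*0 = 24*0 = 0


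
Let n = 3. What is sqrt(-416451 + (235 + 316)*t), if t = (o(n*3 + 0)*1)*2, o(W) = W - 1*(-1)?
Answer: 13*I*sqrt(2399) ≈ 636.73*I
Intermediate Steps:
o(W) = 1 + W (o(W) = W + 1 = 1 + W)
t = 20 (t = ((1 + (3*3 + 0))*1)*2 = ((1 + (9 + 0))*1)*2 = ((1 + 9)*1)*2 = (10*1)*2 = 10*2 = 20)
sqrt(-416451 + (235 + 316)*t) = sqrt(-416451 + (235 + 316)*20) = sqrt(-416451 + 551*20) = sqrt(-416451 + 11020) = sqrt(-405431) = 13*I*sqrt(2399)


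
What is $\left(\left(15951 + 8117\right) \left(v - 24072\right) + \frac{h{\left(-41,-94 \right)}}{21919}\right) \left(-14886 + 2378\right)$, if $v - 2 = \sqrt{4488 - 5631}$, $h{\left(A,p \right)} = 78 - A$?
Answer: $\frac{158827135131511068}{21919} - 903127632 i \sqrt{127} \approx 7.2461 \cdot 10^{12} - 1.0178 \cdot 10^{10} i$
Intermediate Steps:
$v = 2 + 3 i \sqrt{127}$ ($v = 2 + \sqrt{4488 - 5631} = 2 + \sqrt{-1143} = 2 + 3 i \sqrt{127} \approx 2.0 + 33.808 i$)
$\left(\left(15951 + 8117\right) \left(v - 24072\right) + \frac{h{\left(-41,-94 \right)}}{21919}\right) \left(-14886 + 2378\right) = \left(\left(15951 + 8117\right) \left(\left(2 + 3 i \sqrt{127}\right) - 24072\right) + \frac{78 - -41}{21919}\right) \left(-14886 + 2378\right) = \left(24068 \left(-24070 + 3 i \sqrt{127}\right) + \left(78 + 41\right) \frac{1}{21919}\right) \left(-12508\right) = \left(\left(-579316760 + 72204 i \sqrt{127}\right) + 119 \cdot \frac{1}{21919}\right) \left(-12508\right) = \left(\left(-579316760 + 72204 i \sqrt{127}\right) + \frac{119}{21919}\right) \left(-12508\right) = \left(- \frac{12698044062321}{21919} + 72204 i \sqrt{127}\right) \left(-12508\right) = \frac{158827135131511068}{21919} - 903127632 i \sqrt{127}$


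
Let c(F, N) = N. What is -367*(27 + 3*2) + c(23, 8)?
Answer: -12103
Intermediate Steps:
-367*(27 + 3*2) + c(23, 8) = -367*(27 + 3*2) + 8 = -367*(27 + 6) + 8 = -367*33 + 8 = -12111 + 8 = -12103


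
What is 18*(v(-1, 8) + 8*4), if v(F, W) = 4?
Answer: 648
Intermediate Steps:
18*(v(-1, 8) + 8*4) = 18*(4 + 8*4) = 18*(4 + 32) = 18*36 = 648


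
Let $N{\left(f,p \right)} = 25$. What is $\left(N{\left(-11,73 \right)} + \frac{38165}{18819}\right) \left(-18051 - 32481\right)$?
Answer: $- \frac{503972480}{369} \approx -1.3658 \cdot 10^{6}$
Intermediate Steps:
$\left(N{\left(-11,73 \right)} + \frac{38165}{18819}\right) \left(-18051 - 32481\right) = \left(25 + \frac{38165}{18819}\right) \left(-18051 - 32481\right) = \left(25 + 38165 \cdot \frac{1}{18819}\right) \left(-50532\right) = \left(25 + \frac{2245}{1107}\right) \left(-50532\right) = \frac{29920}{1107} \left(-50532\right) = - \frac{503972480}{369}$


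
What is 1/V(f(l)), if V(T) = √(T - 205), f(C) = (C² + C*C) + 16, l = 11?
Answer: √53/53 ≈ 0.13736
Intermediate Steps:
f(C) = 16 + 2*C² (f(C) = (C² + C²) + 16 = 2*C² + 16 = 16 + 2*C²)
V(T) = √(-205 + T)
1/V(f(l)) = 1/(√(-205 + (16 + 2*11²))) = 1/(√(-205 + (16 + 2*121))) = 1/(√(-205 + (16 + 242))) = 1/(√(-205 + 258)) = 1/(√53) = √53/53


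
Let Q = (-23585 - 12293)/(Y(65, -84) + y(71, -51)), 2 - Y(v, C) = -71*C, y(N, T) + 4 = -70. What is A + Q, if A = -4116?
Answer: -12404149/3018 ≈ -4110.1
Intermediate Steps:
y(N, T) = -74 (y(N, T) = -4 - 70 = -74)
Y(v, C) = 2 + 71*C (Y(v, C) = 2 - (-71)*C = 2 + 71*C)
Q = 17939/3018 (Q = (-23585 - 12293)/((2 + 71*(-84)) - 74) = -35878/((2 - 5964) - 74) = -35878/(-5962 - 74) = -35878/(-6036) = -35878*(-1/6036) = 17939/3018 ≈ 5.9440)
A + Q = -4116 + 17939/3018 = -12404149/3018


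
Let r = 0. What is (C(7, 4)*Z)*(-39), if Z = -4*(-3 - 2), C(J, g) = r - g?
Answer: 3120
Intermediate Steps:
C(J, g) = -g (C(J, g) = 0 - g = -g)
Z = 20 (Z = -4*(-5) = 20)
(C(7, 4)*Z)*(-39) = (-1*4*20)*(-39) = -4*20*(-39) = -80*(-39) = 3120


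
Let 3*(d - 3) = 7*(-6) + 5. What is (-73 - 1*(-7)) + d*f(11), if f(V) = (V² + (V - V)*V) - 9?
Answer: -3334/3 ≈ -1111.3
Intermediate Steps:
d = -28/3 (d = 3 + (7*(-6) + 5)/3 = 3 + (-42 + 5)/3 = 3 + (⅓)*(-37) = 3 - 37/3 = -28/3 ≈ -9.3333)
f(V) = -9 + V² (f(V) = (V² + 0*V) - 9 = (V² + 0) - 9 = V² - 9 = -9 + V²)
(-73 - 1*(-7)) + d*f(11) = (-73 - 1*(-7)) - 28*(-9 + 11²)/3 = (-73 + 7) - 28*(-9 + 121)/3 = -66 - 28/3*112 = -66 - 3136/3 = -3334/3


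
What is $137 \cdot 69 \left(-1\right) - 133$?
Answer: $-9586$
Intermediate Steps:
$137 \cdot 69 \left(-1\right) - 133 = 137 \left(-69\right) - 133 = -9453 - 133 = -9586$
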